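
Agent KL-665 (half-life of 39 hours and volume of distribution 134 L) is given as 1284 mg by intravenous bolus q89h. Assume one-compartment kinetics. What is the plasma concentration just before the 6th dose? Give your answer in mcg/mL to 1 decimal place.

f = (1/2)^(τ/t½) = (1/2)^(89/39) ≈ 0.2056.
C₀ = D/Vd = 1284/134 ≈ 9.582 mcg/mL.
Before the 6th dose, 5 doses have been given. Superposition: Cmin = C₀·(f + f² + … + f^5).
≈ 9.582 × (0.2056 + 0.0423 + 0.0087 + 0.0018 + 0.0004) ≈ 9.582 × 0.2588 ≈ 2.480 mcg/mL.

2.5 mcg/mL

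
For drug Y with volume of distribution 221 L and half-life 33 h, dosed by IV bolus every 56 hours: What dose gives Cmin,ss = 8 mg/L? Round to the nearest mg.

τ/t½ = 56/33 ≈ 1.697, so f = (1/2)^(56/33) ≈ 0.308433.
Cmin,ss = (D/Vd)·f/(1−f), so D = Cmin,ss·Vd·(1−f)/f.
D = 8 × 221 × (1−f)/f ≈ 8 × 221 × 2.24220 ≈ 3964.21 mg.

3964 mg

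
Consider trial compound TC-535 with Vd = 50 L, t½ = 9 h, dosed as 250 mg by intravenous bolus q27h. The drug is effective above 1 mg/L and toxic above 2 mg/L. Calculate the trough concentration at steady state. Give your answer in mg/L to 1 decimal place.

0.7 mg/L

τ = 27 h = 3 half-lives, so f = (1/2)^3 = 0.125.
Accumulation ratio R = 1/(1 − f) = 1/0.875 = 8/7.
Single-dose peak C₀ = D/Vd = 250/50 = 5 mg/L.
Steady-state peak Cmax,ss = C₀·R = 5 × 8/7 ≈ 5.714 mg/L.
Steady-state trough Cmin,ss = Cmax,ss·f ≈ 5.714 × 0.125 ≈ 0.714 mg/L.
Trough 0.7 mg/L vs MEC 1 mg/L: subtherapeutic.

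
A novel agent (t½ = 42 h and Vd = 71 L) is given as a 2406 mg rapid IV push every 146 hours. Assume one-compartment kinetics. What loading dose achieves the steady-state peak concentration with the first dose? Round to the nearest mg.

f = (1/2)^(146/42) ≈ 0.089859; accumulation ratio R = 1/(1−f) ≈ 1.09873.
Loading dose to hit Cmax,ss on first dose: D_load = D_maint·R ≈ 2406 × 1.09873 ≈ 2643.54 mg.

2644 mg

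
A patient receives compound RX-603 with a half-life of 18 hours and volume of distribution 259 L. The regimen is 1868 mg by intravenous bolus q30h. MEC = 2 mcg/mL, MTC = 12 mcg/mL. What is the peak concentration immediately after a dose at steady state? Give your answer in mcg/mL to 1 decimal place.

10.5 mcg/mL

k = ln2/t½ = ln2/18 ≈ 0.038508 h⁻¹; fraction remaining f = e^(−kτ) = e^(−0.038508×30) ≈ 0.3150.
At steady state, accumulation factor R = 1/(1 − e^(−kτ)) ≈ 1.4599.
Single-dose peak C₀ = D/Vd = 1868/259 ≈ 7.212 mcg/mL.
Steady-state peak Cmax,ss = C₀·R ≈ 7.212 × 1.4599 ≈ 10.529 mcg/mL.
Peak 10.5 mcg/mL vs MTC 12 mcg/mL: below toxic threshold.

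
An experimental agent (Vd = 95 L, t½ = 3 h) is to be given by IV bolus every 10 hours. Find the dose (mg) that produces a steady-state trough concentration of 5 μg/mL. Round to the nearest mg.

τ/t½ = 10/3 ≈ 3.3333, so f = (1/2)^(10/3) ≈ 0.099213.
Cmin,ss = (D/Vd)·f/(1−f), so D = Cmin,ss·Vd·(1−f)/f.
D = 5 × 95 × (1−f)/f ≈ 5 × 95 × 9.07932 ≈ 4312.68 mg.

4313 mg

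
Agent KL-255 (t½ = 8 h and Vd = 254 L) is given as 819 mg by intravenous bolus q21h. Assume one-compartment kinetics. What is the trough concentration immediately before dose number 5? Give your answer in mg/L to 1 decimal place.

0.6 mg/L

f = (1/2)^(τ/t½) = (1/2)^(21/8) ≈ 0.1621.
C₀ = D/Vd = 819/254 ≈ 3.224 mg/L.
Before the 5th dose, 4 doses have been given. Superposition: Cmin = C₀·(f + f² + … + f^4).
≈ 3.224 × (0.1621 + 0.0263 + 0.0043 + 0.0007) ≈ 3.224 × 0.1934 ≈ 0.624 mg/L.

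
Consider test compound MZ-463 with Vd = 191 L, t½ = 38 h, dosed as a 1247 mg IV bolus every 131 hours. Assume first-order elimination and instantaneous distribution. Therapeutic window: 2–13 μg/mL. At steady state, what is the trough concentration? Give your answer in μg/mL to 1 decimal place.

0.7 μg/mL

k = ln2/t½ = ln2/38 ≈ 0.018241 h⁻¹; fraction remaining f = e^(−kτ) = e^(−0.018241×131) ≈ 0.0917.
Single-dose peak C₀ = D/Vd = 1247/191 ≈ 6.529 μg/mL.
Steady-state trough Cmin,ss = C₀·f/(1−f) ≈ 6.529 × 0.0917/0.9083 ≈ 0.659 μg/mL.
Trough 0.7 μg/mL vs MEC 2 μg/mL: subtherapeutic.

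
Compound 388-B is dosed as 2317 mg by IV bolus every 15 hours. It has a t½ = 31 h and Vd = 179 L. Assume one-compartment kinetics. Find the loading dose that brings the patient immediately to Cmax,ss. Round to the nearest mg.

f = (1/2)^(15/31) ≈ 0.715056; accumulation ratio R = 1/(1−f) ≈ 3.50946.
Loading dose to hit Cmax,ss on first dose: D_load = D_maint·R ≈ 2317 × 3.50946 ≈ 8131.42 mg.

8131 mg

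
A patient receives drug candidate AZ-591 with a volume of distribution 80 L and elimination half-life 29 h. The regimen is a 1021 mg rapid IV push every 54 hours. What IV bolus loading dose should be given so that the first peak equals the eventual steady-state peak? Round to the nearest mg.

f = (1/2)^(54/29) ≈ 0.275082; accumulation ratio R = 1/(1−f) ≈ 1.37947.
Loading dose to hit Cmax,ss on first dose: D_load = D_maint·R ≈ 1021 × 1.37947 ≈ 1408.44 mg.

1408 mg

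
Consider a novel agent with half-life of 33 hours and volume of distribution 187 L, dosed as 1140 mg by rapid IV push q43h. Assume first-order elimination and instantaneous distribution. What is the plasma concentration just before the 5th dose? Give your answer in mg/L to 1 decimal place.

f = (1/2)^(τ/t½) = (1/2)^(43/33) ≈ 0.4053.
C₀ = D/Vd = 1140/187 ≈ 6.096 mg/L.
Before the 5th dose, 4 doses have been given. Superposition: Cmin = C₀·(f + f² + … + f^4).
≈ 6.096 × (0.4053 + 0.1643 + 0.0666 + 0.0270) ≈ 6.096 × 0.6632 ≈ 4.043 mg/L.

4.0 mg/L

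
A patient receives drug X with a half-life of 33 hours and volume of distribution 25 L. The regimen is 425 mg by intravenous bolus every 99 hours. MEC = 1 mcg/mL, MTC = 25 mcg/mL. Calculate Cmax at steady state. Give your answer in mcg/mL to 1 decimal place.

19.4 mcg/mL

The dosing interval is 3 half-lives, so f = 2^(−3) = 0.125.
At steady state, R = 1/(1 − 0.125) = 8/7.
Single-dose peak C₀ = D/Vd = 425/25 = 17 mcg/mL.
Steady-state peak Cmax,ss = C₀·R = 17 × 8/7 ≈ 19.429 mcg/mL.
Peak 19.4 mcg/mL vs MTC 25 mcg/mL: below toxic threshold.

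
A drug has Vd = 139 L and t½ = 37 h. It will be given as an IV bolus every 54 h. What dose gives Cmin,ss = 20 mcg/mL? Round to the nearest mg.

τ/t½ = 54/37 ≈ 1.4595, so f = (1/2)^(54/37) ≈ 0.363629.
Cmin,ss = (D/Vd)·f/(1−f), so D = Cmin,ss·Vd·(1−f)/f.
D = 20 × 139 × (1−f)/f ≈ 20 × 139 × 1.75006 ≈ 4865.17 mg.

4865 mg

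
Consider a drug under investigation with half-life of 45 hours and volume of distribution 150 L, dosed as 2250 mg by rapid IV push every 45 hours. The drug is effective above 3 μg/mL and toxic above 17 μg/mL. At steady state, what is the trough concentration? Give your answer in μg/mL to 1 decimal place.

15.0 μg/mL

The dosing interval is 1 half-life, so f = 2^(−1) = 0.5.
At steady state, R = 1/(1 − 0.5) = 2/1.
Single-dose peak C₀ = D/Vd = 2250/150 = 15 μg/mL.
Steady-state peak Cmax,ss = C₀·R = 15 × 2/1 ≈ 30.000 μg/mL.
Steady-state trough Cmin,ss = Cmax,ss·f ≈ 30.000 × 0.5 ≈ 15.000 μg/mL.
Trough 15.0 μg/mL vs MEC 3 μg/mL: adequate.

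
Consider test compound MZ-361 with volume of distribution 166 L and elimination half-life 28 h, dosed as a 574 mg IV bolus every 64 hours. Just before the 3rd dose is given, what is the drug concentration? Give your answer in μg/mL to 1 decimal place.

f = (1/2)^(τ/t½) = (1/2)^(64/28) ≈ 0.2051.
C₀ = D/Vd = 574/166 ≈ 3.458 μg/mL.
Before the 3rd dose, 2 doses have been given. Superposition: Cmin = C₀·(f + f²).
≈ 3.458 × (0.2051 + 0.0421) ≈ 3.458 × 0.2472 ≈ 0.855 μg/mL.

0.9 μg/mL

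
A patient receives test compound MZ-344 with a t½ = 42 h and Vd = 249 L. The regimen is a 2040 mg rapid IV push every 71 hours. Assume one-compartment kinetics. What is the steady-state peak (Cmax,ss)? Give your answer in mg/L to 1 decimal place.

11.9 mg/L

k = ln2/t½ = ln2/42 ≈ 0.016504 h⁻¹; fraction remaining f = e^(−kτ) = e^(−0.016504×71) ≈ 0.3098.
At steady state, accumulation factor R = 1/(1 − e^(−kτ)) ≈ 1.4489.
Each bolus raises the concentration by D/Vd = 2040/249 ≈ 8.193 mg/L.
Steady-state peak Cmax,ss = C₀·R ≈ 8.193 × 1.4489 ≈ 11.871 mg/L.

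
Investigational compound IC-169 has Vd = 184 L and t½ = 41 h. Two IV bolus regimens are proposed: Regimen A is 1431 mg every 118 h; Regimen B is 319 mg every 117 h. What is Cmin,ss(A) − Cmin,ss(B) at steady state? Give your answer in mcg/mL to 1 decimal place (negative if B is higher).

Regimen A: f = (1/2)^(118/41) ≈ 0.1360; Cmin,ss = (1431/184)·f/(1−f) ≈ 1.224 mcg/mL.
Regimen B: f = (1/2)^(117/41) ≈ 0.1383; Cmin,ss = (319/184)·f/(1−f) ≈ 0.278 mcg/mL.
Difference ≈ 1.224 − 0.278 ≈ 0.946 mcg/mL.

0.9 mcg/mL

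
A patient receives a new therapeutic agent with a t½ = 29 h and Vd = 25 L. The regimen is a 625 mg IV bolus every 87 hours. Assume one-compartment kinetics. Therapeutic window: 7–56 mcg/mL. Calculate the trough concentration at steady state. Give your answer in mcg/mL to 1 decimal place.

3.6 mcg/mL

The dosing interval is 3 half-lives, so f = 2^(−3) = 0.125.
At steady state, R = 1/(1 − 0.125) = 8/7.
Single-dose peak C₀ = D/Vd = 625/25 = 25 mcg/mL.
Steady-state peak Cmax,ss = C₀·R = 25 × 8/7 ≈ 28.571 mcg/mL.
Steady-state trough Cmin,ss = Cmax,ss·f ≈ 28.571 × 0.125 ≈ 3.571 mcg/mL.
Trough 3.6 mcg/mL vs MEC 7 mcg/mL: subtherapeutic.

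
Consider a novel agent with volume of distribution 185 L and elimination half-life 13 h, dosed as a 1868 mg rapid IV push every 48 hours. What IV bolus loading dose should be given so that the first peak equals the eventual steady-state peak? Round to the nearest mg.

f = (1/2)^(48/13) ≈ 0.077358; accumulation ratio R = 1/(1−f) ≈ 1.08384.
Loading dose to hit Cmax,ss on first dose: D_load = D_maint·R ≈ 1868 × 1.08384 ≈ 2024.61 mg.

2025 mg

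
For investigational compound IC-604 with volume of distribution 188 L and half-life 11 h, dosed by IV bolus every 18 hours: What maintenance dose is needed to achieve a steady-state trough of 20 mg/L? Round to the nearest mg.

7929 mg

τ/t½ = 18/11 ≈ 1.6364, so f = (1/2)^(18/11) ≈ 0.321666.
Cmin,ss = (D/Vd)·f/(1−f), so D = Cmin,ss·Vd·(1−f)/f.
D = 20 × 188 × (1−f)/f ≈ 20 × 188 × 2.10881 ≈ 7929.13 mg.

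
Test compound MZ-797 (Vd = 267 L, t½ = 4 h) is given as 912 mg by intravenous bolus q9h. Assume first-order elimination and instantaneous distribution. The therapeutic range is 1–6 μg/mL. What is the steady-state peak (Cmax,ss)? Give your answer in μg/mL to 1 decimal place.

Over one 9-h interval, 9/4 ≈ 2.25 half-lives elapse, leaving f ≈ 0.2102 of each dose.
At steady state, accumulation factor R = 1/(1 − e^(−kτ)) ≈ 1.2661.
Each bolus raises the concentration by D/Vd = 912/267 ≈ 3.416 μg/mL.
Steady-state peak Cmax,ss = C₀·R ≈ 3.416 × 1.2661 ≈ 4.325 μg/mL.
Peak 4.3 μg/mL vs MTC 6 μg/mL: below toxic threshold.

4.3 μg/mL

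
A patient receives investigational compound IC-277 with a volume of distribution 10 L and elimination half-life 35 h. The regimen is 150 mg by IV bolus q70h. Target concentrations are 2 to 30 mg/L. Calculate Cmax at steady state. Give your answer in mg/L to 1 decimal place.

τ = 70 h = 2 half-lives, so f = (1/2)^2 = 0.25.
Accumulation ratio R = 1/(1 − f) = 1/0.75 = 4/3.
Single-dose peak C₀ = D/Vd = 150/10 = 15 mg/L.
Steady-state peak Cmax,ss = C₀·R = 15 × 4/3 ≈ 20.000 mg/L.
Peak 20.0 mg/L vs MTC 30 mg/L: below toxic threshold.

20.0 mg/L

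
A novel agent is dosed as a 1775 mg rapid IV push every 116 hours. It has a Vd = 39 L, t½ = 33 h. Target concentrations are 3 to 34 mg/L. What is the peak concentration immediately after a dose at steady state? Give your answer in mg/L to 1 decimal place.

τ/t½ = 116/33 ≈ 3.5152, so fraction remaining f = (1/2)^(116/33) ≈ 0.0875.
At steady state, accumulation factor R = 1/(1 − e^(−kτ)) ≈ 1.0959.
Single-dose peak C₀ = D/Vd = 1775/39 ≈ 45.513 mg/L.
Steady-state peak Cmax,ss = C₀·R ≈ 45.513 × 1.0959 ≈ 49.878 mg/L.
Peak 49.9 mg/L vs MTC 34 mg/L: exceeds toxic threshold.

49.9 mg/L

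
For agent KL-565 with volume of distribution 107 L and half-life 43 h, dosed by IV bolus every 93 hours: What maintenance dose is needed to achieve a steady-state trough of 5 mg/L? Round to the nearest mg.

1861 mg

τ/t½ = 93/43 ≈ 2.1628, so f = (1/2)^(93/43) ≈ 0.223324.
Cmin,ss = (D/Vd)·f/(1−f), so D = Cmin,ss·Vd·(1−f)/f.
D = 5 × 107 × (1−f)/f ≈ 5 × 107 × 3.47780 ≈ 1860.62 mg.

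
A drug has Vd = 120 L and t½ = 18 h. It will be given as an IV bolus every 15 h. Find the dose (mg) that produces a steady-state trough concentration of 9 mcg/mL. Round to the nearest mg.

844 mg

τ/t½ = 15/18 ≈ 0.83333, so f = (1/2)^(15/18) ≈ 0.561231.
Cmin,ss = (D/Vd)·f/(1−f), so D = Cmin,ss·Vd·(1−f)/f.
D = 9 × 120 × (1−f)/f ≈ 9 × 120 × 0.78180 ≈ 844.34 mg.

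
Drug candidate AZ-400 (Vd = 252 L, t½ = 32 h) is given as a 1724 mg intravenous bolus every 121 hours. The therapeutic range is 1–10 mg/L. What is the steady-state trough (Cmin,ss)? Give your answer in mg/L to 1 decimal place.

0.5 mg/L

τ/t½ = 121/32 ≈ 3.7812, so fraction remaining f = (1/2)^(121/32) ≈ 0.0727.
Each bolus raises the concentration by D/Vd = 1724/252 ≈ 6.841 mg/L.
Steady-state trough Cmin,ss = C₀·f/(1−f) ≈ 6.841 × 0.0727/0.9273 ≈ 0.536 mg/L.
Trough 0.5 mg/L vs MEC 1 mg/L: subtherapeutic.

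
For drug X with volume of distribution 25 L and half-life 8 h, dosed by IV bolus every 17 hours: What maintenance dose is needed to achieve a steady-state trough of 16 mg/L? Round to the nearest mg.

1345 mg

τ/t½ = 17/8 ≈ 2.125, so f = (1/2)^(17/8) ≈ 0.229251.
Cmin,ss = (D/Vd)·f/(1−f), so D = Cmin,ss·Vd·(1−f)/f.
D = 16 × 25 × (1−f)/f ≈ 16 × 25 × 3.36203 ≈ 1344.81 mg.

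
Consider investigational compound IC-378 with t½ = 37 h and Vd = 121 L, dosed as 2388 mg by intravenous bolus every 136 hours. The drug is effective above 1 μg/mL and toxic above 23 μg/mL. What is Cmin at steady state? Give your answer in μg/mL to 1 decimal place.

Over one 136-h interval, 136/37 ≈ 3.6757 half-lives elapse, leaving f ≈ 0.0783 of each dose.
At steady state, accumulation factor R = 1/(1 − e^(−kτ)) ≈ 1.0850.
Single-dose peak C₀ = D/Vd = 2388/121 ≈ 19.736 μg/mL.
Cmax,ss = C₀/(1 − f) ≈ 19.736/0.9217 ≈ 21.413 μg/mL.
One interval later, Cmin,ss = Cmax,ss·e^(−kτ) ≈ 21.413 × 0.0783 ≈ 1.677 μg/mL.
Trough 1.7 μg/mL vs MEC 1 μg/mL: adequate.

1.7 μg/mL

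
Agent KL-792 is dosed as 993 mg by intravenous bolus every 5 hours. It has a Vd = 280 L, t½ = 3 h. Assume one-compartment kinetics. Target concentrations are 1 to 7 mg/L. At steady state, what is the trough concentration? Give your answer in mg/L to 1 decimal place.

1.6 mg/L

k = ln2/t½ = ln2/3 ≈ 0.231049 h⁻¹; fraction remaining f = e^(−kτ) = e^(−0.231049×5) ≈ 0.3150.
Accumulation ratio R = 1/(1 − f) ≈ 1/0.6850 ≈ 1.4599.
Single-dose peak C₀ = D/Vd = 993/280 ≈ 3.546 mg/L.
Cmax,ss = C₀/(1 − f) ≈ 3.546/0.6850 ≈ 5.177 mg/L.
One interval later, Cmin,ss = Cmax,ss·e^(−kτ) ≈ 5.177 × 0.3150 ≈ 1.631 mg/L.
Trough 1.6 mg/L vs MEC 1 mg/L: adequate.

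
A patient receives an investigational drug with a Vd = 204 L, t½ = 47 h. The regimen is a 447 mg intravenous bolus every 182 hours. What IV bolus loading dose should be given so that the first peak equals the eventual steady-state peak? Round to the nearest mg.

f = (1/2)^(182/47) ≈ 0.068282; accumulation ratio R = 1/(1−f) ≈ 1.07329.
Loading dose to hit Cmax,ss on first dose: D_load = D_maint·R ≈ 447 × 1.07329 ≈ 479.76 mg.

480 mg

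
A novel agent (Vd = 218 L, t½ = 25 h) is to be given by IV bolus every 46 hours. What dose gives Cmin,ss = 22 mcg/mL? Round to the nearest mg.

12374 mg

τ/t½ = 46/25 ≈ 1.84, so f = (1/2)^(46/25) ≈ 0.279322.
Cmin,ss = (D/Vd)·f/(1−f), so D = Cmin,ss·Vd·(1−f)/f.
D = 22 × 218 × (1−f)/f ≈ 22 × 218 × 2.58010 ≈ 12374.16 mg.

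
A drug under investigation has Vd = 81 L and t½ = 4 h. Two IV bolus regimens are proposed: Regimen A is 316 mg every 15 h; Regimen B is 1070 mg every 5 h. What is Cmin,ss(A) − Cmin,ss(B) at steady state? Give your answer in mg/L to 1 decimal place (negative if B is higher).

-9.3 mg/L

Regimen A: f = (1/2)^(15/4) ≈ 0.0743; Cmin,ss = (316/81)·f/(1−f) ≈ 0.313 mg/L.
Regimen B: f = (1/2)^(5/4) ≈ 0.4204; Cmin,ss = (1070/81)·f/(1−f) ≈ 9.581 mg/L.
Difference ≈ 0.313 − 9.581 ≈ -9.268 mg/L.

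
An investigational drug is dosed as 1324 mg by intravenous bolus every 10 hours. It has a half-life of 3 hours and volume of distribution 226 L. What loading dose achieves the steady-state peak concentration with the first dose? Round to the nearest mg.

f = (1/2)^(10/3) ≈ 0.099213; accumulation ratio R = 1/(1−f) ≈ 1.11014.
Loading dose to hit Cmax,ss on first dose: D_load = D_maint·R ≈ 1324 × 1.11014 ≈ 1469.83 mg.

1470 mg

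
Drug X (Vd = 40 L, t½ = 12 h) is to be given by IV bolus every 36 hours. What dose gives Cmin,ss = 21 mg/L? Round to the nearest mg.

5880 mg

τ/t½ = 36/12 ≈ 3, so f = (1/2)^(36/12) ≈ 0.125000.
Cmin,ss = (D/Vd)·f/(1−f), so D = Cmin,ss·Vd·(1−f)/f.
D = 21 × 40 × (1−f)/f ≈ 21 × 40 × 7.00000 ≈ 5880.00 mg.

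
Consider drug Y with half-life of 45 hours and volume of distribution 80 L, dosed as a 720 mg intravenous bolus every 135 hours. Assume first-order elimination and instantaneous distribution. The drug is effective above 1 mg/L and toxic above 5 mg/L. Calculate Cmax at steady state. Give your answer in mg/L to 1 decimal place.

τ = 135 h = 3 half-lives, so f = (1/2)^3 = 0.125.
Accumulation ratio R = 1/(1 − f) = 1/0.875 = 8/7.
Single-dose peak C₀ = D/Vd = 720/80 = 9 mg/L.
Steady-state peak Cmax,ss = C₀·R = 9 × 8/7 ≈ 10.286 mg/L.
Peak 10.3 mg/L vs MTC 5 mg/L: exceeds toxic threshold.

10.3 mg/L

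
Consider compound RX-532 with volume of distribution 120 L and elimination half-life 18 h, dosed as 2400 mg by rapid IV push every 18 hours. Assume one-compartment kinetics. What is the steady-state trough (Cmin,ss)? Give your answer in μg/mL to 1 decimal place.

20.0 μg/mL

τ = 18 h = 1 half-life, so f = (1/2)^1 = 0.5.
Accumulation ratio R = 1/(1 − f) = 1/0.5 = 2/1.
Single-dose peak C₀ = D/Vd = 2400/120 = 20 μg/mL.
Steady-state peak Cmax,ss = C₀·R = 20 × 2/1 ≈ 40.000 μg/mL.
Steady-state trough Cmin,ss = Cmax,ss·f ≈ 40.000 × 0.5 ≈ 20.000 μg/mL.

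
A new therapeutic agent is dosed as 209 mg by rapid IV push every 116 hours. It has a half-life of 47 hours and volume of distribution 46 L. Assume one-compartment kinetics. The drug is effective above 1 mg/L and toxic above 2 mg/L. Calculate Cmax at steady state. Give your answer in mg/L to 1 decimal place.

τ/t½ = 116/47 ≈ 2.4681, so fraction remaining f = (1/2)^(116/47) ≈ 0.1807.
At steady state, accumulation factor R = 1/(1 − e^(−kτ)) ≈ 1.2206.
Single-dose peak C₀ = D/Vd = 209/46 ≈ 4.543 mg/L.
Steady-state peak Cmax,ss = C₀·R ≈ 4.543 × 1.2206 ≈ 5.545 mg/L.
Peak 5.5 mg/L vs MTC 2 mg/L: exceeds toxic threshold.

5.5 mg/L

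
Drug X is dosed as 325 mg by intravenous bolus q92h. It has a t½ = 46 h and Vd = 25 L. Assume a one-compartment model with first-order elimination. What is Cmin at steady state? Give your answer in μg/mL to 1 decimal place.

4.3 μg/mL

The dosing interval is 2 half-lives, so f = 2^(−2) = 0.25.
At steady state, R = 1/(1 − 0.25) = 4/3.
Single-dose peak C₀ = D/Vd = 325/25 = 13 μg/mL.
Steady-state peak Cmax,ss = C₀·R = 13 × 4/3 ≈ 17.333 μg/mL.
Steady-state trough Cmin,ss = Cmax,ss·f ≈ 17.333 × 0.25 ≈ 4.333 μg/mL.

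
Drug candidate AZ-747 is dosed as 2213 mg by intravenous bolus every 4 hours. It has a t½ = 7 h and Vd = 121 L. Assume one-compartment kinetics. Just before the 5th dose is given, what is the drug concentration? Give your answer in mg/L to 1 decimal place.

f = (1/2)^(τ/t½) = (1/2)^(4/7) ≈ 0.6730.
C₀ = D/Vd = 2213/121 ≈ 18.289 mg/L.
Before the 5th dose, 4 doses have been given. Superposition: Cmin = C₀·(f + f² + … + f^4).
≈ 18.289 × (0.6730 + 0.4529 + 0.3048 + 0.2051) ≈ 18.289 × 1.6358 ≈ 29.917 mg/L.

29.9 mg/L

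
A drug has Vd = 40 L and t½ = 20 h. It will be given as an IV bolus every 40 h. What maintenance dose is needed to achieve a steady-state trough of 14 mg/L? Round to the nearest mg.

τ/t½ = 40/20 ≈ 2, so f = (1/2)^(40/20) ≈ 0.250000.
Cmin,ss = (D/Vd)·f/(1−f), so D = Cmin,ss·Vd·(1−f)/f.
D = 14 × 40 × (1−f)/f ≈ 14 × 40 × 3.00000 ≈ 1680.00 mg.

1680 mg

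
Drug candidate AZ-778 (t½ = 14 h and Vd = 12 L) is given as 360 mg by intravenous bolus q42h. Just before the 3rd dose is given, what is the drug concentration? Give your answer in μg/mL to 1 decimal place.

4.2 μg/mL

f = (1/2)^(τ/t½) = (1/2)^(42/14) ≈ 0.1250.
C₀ = D/Vd = 360/12 ≈ 30.000 μg/mL.
Before the 3rd dose, 2 doses have been given. Superposition: Cmin = C₀·(f + f²).
≈ 30.000 × (0.1250 + 0.0156) ≈ 30.000 × 0.1406 ≈ 4.218 μg/mL.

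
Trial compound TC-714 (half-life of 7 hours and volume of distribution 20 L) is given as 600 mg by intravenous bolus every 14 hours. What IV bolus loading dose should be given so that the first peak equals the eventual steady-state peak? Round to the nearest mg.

800 mg

f = (1/2)^(14/7) ≈ 0.250000; accumulation ratio R = 1/(1−f) ≈ 1.33333.
Loading dose to hit Cmax,ss on first dose: D_load = D_maint·R ≈ 600 × 1.33333 ≈ 800.00 mg.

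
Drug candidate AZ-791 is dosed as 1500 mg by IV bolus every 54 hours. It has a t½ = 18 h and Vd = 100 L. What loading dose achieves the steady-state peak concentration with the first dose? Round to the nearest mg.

1714 mg

f = (1/2)^(54/18) ≈ 0.125000; accumulation ratio R = 1/(1−f) ≈ 1.14286.
Loading dose to hit Cmax,ss on first dose: D_load = D_maint·R ≈ 1500 × 1.14286 ≈ 1714.29 mg.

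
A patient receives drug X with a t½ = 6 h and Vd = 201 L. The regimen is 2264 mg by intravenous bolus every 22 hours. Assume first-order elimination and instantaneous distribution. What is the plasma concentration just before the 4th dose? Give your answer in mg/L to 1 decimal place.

f = (1/2)^(τ/t½) = (1/2)^(22/6) ≈ 0.0787.
C₀ = D/Vd = 2264/201 ≈ 11.264 mg/L.
Before the 4th dose, 3 doses have been given. Superposition: Cmin = C₀·(f + f² + … + f^3).
≈ 11.264 × (0.0787 + 0.0062 + 0.0005) ≈ 11.264 × 0.0854 ≈ 0.962 mg/L.

1.0 mg/L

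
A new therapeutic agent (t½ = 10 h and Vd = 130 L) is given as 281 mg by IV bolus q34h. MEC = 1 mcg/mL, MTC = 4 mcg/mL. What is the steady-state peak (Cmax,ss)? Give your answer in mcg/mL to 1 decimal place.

2.4 mcg/mL

Over one 34-h interval, 34/10 ≈ 3.4 half-lives elapse, leaving f ≈ 0.0947 of each dose.
At steady state, accumulation factor R = 1/(1 − e^(−kτ)) ≈ 1.1046.
Each bolus raises the concentration by D/Vd = 281/130 ≈ 2.162 mcg/mL.
Steady-state peak Cmax,ss = C₀·R ≈ 2.162 × 1.1046 ≈ 2.388 mcg/mL.
Peak 2.4 mcg/mL vs MTC 4 mcg/mL: below toxic threshold.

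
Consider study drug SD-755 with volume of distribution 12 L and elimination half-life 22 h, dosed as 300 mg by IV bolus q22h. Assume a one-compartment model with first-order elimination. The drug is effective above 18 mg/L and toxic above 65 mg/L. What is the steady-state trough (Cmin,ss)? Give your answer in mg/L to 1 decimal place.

25.0 mg/L

τ = 22 h = 1 half-life, so f = (1/2)^1 = 0.5.
At steady state, R = 1/(1 − 0.5) = 2/1.
Single-dose peak C₀ = D/Vd = 300/12 = 25 mg/L.
Steady-state peak Cmax,ss = C₀·R = 25 × 2/1 ≈ 50.000 mg/L.
Steady-state trough Cmin,ss = Cmax,ss·f ≈ 50.000 × 0.5 ≈ 25.000 mg/L.
Trough 25.0 mg/L vs MEC 18 mg/L: adequate.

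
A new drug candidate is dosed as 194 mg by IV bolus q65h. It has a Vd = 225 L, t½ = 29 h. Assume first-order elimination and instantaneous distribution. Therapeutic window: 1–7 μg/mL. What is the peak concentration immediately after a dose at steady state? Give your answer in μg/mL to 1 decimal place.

1.1 μg/mL

τ/t½ = 65/29 ≈ 2.2414, so fraction remaining f = (1/2)^(65/29) ≈ 0.2115.
Accumulation ratio R = 1/(1 − f) ≈ 1/0.7885 ≈ 1.2682.
Single-dose peak C₀ = D/Vd = 194/225 ≈ 0.862 μg/mL.
Cmax,ss = C₀/(1 − f) ≈ 0.862/0.7885 ≈ 1.093 μg/mL.
Peak 1.1 μg/mL vs MTC 7 μg/mL: below toxic threshold.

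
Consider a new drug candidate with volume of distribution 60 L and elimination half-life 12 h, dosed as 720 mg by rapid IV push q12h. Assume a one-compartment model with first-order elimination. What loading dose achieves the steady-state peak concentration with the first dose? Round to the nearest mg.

f = (1/2)^(12/12) ≈ 0.500000; accumulation ratio R = 1/(1−f) ≈ 2.00000.
Loading dose to hit Cmax,ss on first dose: D_load = D_maint·R ≈ 720 × 2.00000 ≈ 1440.00 mg.

1440 mg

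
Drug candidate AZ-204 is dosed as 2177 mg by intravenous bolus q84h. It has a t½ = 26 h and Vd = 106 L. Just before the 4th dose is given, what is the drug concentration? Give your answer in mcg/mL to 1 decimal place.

2.4 mcg/mL

f = (1/2)^(τ/t½) = (1/2)^(84/26) ≈ 0.1065.
C₀ = D/Vd = 2177/106 ≈ 20.538 mcg/mL.
Before the 4th dose, 3 doses have been given. Superposition: Cmin = C₀·(f + f² + … + f^3).
≈ 20.538 × (0.1065 + 0.0113 + 0.0012) ≈ 20.538 × 0.1190 ≈ 2.444 mcg/mL.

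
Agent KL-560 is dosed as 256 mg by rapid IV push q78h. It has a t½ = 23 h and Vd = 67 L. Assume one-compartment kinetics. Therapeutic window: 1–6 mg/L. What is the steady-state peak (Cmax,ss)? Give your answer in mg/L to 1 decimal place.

τ/t½ = 78/23 ≈ 3.3913, so fraction remaining f = (1/2)^(78/23) ≈ 0.0953.
Accumulation ratio R = 1/(1 − f) ≈ 1/0.9047 ≈ 1.1053.
Each bolus raises the concentration by D/Vd = 256/67 ≈ 3.821 mg/L.
Steady-state peak Cmax,ss = C₀·R ≈ 3.821 × 1.1053 ≈ 4.223 mg/L.
Peak 4.2 mg/L vs MTC 6 mg/L: below toxic threshold.

4.2 mg/L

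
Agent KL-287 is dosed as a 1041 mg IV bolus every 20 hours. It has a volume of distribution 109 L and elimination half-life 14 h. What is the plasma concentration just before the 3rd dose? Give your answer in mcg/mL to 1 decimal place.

4.9 mcg/mL

f = (1/2)^(τ/t½) = (1/2)^(20/14) ≈ 0.3715.
C₀ = D/Vd = 1041/109 ≈ 9.550 mcg/mL.
Before the 3rd dose, 2 doses have been given. Superposition: Cmin = C₀·(f + f²).
≈ 9.550 × (0.3715 + 0.1380) ≈ 9.550 × 0.5095 ≈ 4.866 mcg/mL.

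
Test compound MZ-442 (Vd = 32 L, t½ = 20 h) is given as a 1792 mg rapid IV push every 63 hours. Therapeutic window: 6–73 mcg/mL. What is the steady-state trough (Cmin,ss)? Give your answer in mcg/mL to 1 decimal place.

k = ln2/t½ = ln2/20 ≈ 0.034657 h⁻¹; fraction remaining f = e^(−kτ) = e^(−0.034657×63) ≈ 0.1127.
Single-dose peak C₀ = D/Vd = 1792/32 ≈ 56.000 mcg/mL.
Steady-state trough Cmin,ss = C₀·f/(1−f) ≈ 56.000 × 0.1127/0.8873 ≈ 7.113 mcg/mL.
Trough 7.1 mcg/mL vs MEC 6 mcg/mL: adequate.

7.1 mcg/mL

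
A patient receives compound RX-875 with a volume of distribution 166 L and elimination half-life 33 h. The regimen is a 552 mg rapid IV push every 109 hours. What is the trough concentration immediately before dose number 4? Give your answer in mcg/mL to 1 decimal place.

f = (1/2)^(τ/t½) = (1/2)^(109/33) ≈ 0.1013.
C₀ = D/Vd = 552/166 ≈ 3.325 mcg/mL.
Before the 4th dose, 3 doses have been given. Superposition: Cmin = C₀·(f + f² + … + f^3).
≈ 3.325 × (0.1013 + 0.0103 + 0.0010) ≈ 3.325 × 0.1126 ≈ 0.374 mcg/mL.

0.4 mcg/mL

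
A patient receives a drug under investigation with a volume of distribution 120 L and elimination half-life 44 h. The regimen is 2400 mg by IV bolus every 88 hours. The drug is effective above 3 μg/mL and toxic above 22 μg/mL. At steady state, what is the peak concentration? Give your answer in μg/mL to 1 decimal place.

The dosing interval is 2 half-lives, so f = 2^(−2) = 0.25.
At steady state, R = 1/(1 − 0.25) = 4/3.
Single-dose peak C₀ = D/Vd = 2400/120 = 20 μg/mL.
Steady-state peak Cmax,ss = C₀·R = 20 × 4/3 ≈ 26.667 μg/mL.
Peak 26.7 μg/mL vs MTC 22 μg/mL: exceeds toxic threshold.

26.7 μg/mL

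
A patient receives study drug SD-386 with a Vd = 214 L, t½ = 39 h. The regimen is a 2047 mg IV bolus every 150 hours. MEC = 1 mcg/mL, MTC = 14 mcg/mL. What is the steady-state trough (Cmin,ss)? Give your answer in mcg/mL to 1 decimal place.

k = ln2/t½ = ln2/39 ≈ 0.017773 h⁻¹; fraction remaining f = e^(−kτ) = e^(−0.017773×150) ≈ 0.0695.
Accumulation ratio R = 1/(1 − f) ≈ 1/0.9305 ≈ 1.0747.
Each bolus raises the concentration by D/Vd = 2047/214 ≈ 9.565 mcg/mL.
Steady-state peak Cmax,ss = C₀·R ≈ 9.565 × 1.0747 ≈ 10.280 mcg/mL.
One interval later, Cmin,ss = Cmax,ss·e^(−kτ) ≈ 10.280 × 0.0695 ≈ 0.714 mcg/mL.
Trough 0.7 mcg/mL vs MEC 1 mcg/mL: subtherapeutic.

0.7 mcg/mL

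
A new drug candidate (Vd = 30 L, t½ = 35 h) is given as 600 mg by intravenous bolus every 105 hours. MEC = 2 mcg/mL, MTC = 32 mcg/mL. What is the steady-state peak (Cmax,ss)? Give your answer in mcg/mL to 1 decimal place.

22.9 mcg/mL

τ = 105 h = 3 half-lives, so f = (1/2)^3 = 0.125.
Accumulation ratio R = 1/(1 − f) = 1/0.875 = 8/7.
Single-dose peak C₀ = D/Vd = 600/30 = 20 mcg/mL.
Steady-state peak Cmax,ss = C₀·R = 20 × 8/7 ≈ 22.857 mcg/mL.
Peak 22.9 mcg/mL vs MTC 32 mcg/mL: below toxic threshold.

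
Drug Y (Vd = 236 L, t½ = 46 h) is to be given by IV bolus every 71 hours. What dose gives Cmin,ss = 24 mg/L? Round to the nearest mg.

10846 mg

τ/t½ = 71/46 ≈ 1.5435, so f = (1/2)^(71/46) ≈ 0.343057.
Cmin,ss = (D/Vd)·f/(1−f), so D = Cmin,ss·Vd·(1−f)/f.
D = 24 × 236 × (1−f)/f ≈ 24 × 236 × 1.91497 ≈ 10846.39 mg.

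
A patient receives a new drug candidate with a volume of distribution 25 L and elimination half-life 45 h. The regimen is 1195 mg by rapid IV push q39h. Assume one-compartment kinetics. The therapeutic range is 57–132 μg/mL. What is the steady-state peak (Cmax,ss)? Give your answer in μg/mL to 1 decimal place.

Over one 39-h interval, 39/45 ≈ 0.86667 half-lives elapse, leaving f ≈ 0.5484 of each dose.
Accumulation ratio R = 1/(1 − f) ≈ 1/0.4516 ≈ 2.2143.
Single-dose peak C₀ = D/Vd = 1195/25 ≈ 47.800 μg/mL.
Steady-state peak Cmax,ss = C₀·R ≈ 47.800 × 2.2143 ≈ 105.844 μg/mL.
Peak 105.8 μg/mL vs MTC 132 μg/mL: below toxic threshold.

105.8 μg/mL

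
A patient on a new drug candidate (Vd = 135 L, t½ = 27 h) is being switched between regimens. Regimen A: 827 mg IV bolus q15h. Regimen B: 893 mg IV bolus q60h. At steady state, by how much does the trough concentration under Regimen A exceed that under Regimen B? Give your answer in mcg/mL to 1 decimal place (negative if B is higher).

Regimen A: f = (1/2)^(15/27) ≈ 0.6804; Cmin,ss = (827/135)·f/(1−f) ≈ 13.042 mcg/mL.
Regimen B: f = (1/2)^(60/27) ≈ 0.2143; Cmin,ss = (893/135)·f/(1−f) ≈ 1.804 mcg/mL.
Difference ≈ 13.042 − 1.804 ≈ 11.238 mcg/mL.

11.2 mcg/mL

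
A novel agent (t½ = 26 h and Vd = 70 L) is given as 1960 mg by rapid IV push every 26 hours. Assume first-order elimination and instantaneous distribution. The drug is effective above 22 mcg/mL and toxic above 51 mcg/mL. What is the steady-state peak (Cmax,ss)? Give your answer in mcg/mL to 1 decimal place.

56.0 mcg/mL

The dosing interval is 1 half-life, so f = 2^(−1) = 0.5.
Accumulation ratio R = 1/(1 − f) = 1/0.5 = 2/1.
Single-dose peak C₀ = D/Vd = 1960/70 = 28 mcg/mL.
Steady-state peak Cmax,ss = C₀·R = 28 × 2/1 ≈ 56.000 mcg/mL.
Peak 56.0 mcg/mL vs MTC 51 mcg/mL: exceeds toxic threshold.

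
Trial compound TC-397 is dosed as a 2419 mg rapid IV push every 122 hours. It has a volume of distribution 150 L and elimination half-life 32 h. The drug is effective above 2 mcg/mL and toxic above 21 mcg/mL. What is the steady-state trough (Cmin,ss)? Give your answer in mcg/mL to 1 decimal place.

Over one 122-h interval, 122/32 ≈ 3.8125 half-lives elapse, leaving f ≈ 0.0712 of each dose.
At steady state, accumulation factor R = 1/(1 − e^(−kτ)) ≈ 1.0767.
Each bolus raises the concentration by D/Vd = 2419/150 ≈ 16.127 mcg/mL.
Cmax,ss = C₀/(1 − f) ≈ 16.127/0.9288 ≈ 17.363 mcg/mL.
Steady-state trough Cmin,ss = Cmax,ss·f ≈ 17.363 × 0.0712 ≈ 1.236 mcg/mL.
Trough 1.2 mcg/mL vs MEC 2 mcg/mL: subtherapeutic.

1.2 mcg/mL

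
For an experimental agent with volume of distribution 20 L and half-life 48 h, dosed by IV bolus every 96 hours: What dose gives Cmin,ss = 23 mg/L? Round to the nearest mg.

1380 mg

τ/t½ = 96/48 ≈ 2, so f = (1/2)^(96/48) ≈ 0.250000.
Cmin,ss = (D/Vd)·f/(1−f), so D = Cmin,ss·Vd·(1−f)/f.
D = 23 × 20 × (1−f)/f ≈ 23 × 20 × 3.00000 ≈ 1380.00 mg.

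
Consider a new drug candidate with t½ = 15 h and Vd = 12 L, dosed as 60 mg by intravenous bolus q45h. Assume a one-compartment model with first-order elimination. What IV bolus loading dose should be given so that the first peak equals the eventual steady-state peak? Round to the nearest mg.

f = (1/2)^(45/15) ≈ 0.125000; accumulation ratio R = 1/(1−f) ≈ 1.14286.
Loading dose to hit Cmax,ss on first dose: D_load = D_maint·R ≈ 60 × 1.14286 ≈ 68.57 mg.

69 mg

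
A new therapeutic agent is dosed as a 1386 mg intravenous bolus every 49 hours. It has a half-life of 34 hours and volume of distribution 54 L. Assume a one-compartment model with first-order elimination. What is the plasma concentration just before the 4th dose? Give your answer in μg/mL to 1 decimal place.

14.2 μg/mL

f = (1/2)^(τ/t½) = (1/2)^(49/34) ≈ 0.3683.
C₀ = D/Vd = 1386/54 ≈ 25.667 μg/mL.
Before the 4th dose, 3 doses have been given. Superposition: Cmin = C₀·(f + f² + … + f^3).
≈ 25.667 × (0.3683 + 0.1356 + 0.0500) ≈ 25.667 × 0.5539 ≈ 14.217 μg/mL.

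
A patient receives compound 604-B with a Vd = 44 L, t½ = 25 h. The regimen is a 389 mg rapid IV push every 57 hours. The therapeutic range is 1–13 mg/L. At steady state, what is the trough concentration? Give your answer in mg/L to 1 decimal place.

τ/t½ = 57/25 ≈ 2.28, so fraction remaining f = (1/2)^(57/25) ≈ 0.2059.
Each bolus raises the concentration by D/Vd = 389/44 ≈ 8.841 mg/L.
Steady-state trough Cmin,ss = C₀·f/(1−f) ≈ 8.841 × 0.2059/0.7941 ≈ 2.292 mg/L.
Trough 2.3 mg/L vs MEC 1 mg/L: adequate.

2.3 mg/L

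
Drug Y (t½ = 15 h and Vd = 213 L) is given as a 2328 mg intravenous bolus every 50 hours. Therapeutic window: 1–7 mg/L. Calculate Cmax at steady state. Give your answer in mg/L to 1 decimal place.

Over one 50-h interval, 50/15 ≈ 3.3333 half-lives elapse, leaving f ≈ 0.0992 of each dose.
At steady state, accumulation factor R = 1/(1 − e^(−kτ)) ≈ 1.1101.
Single-dose peak C₀ = D/Vd = 2328/213 ≈ 10.930 mg/L.
Steady-state peak Cmax,ss = C₀·R ≈ 10.930 × 1.1101 ≈ 12.133 mg/L.
Peak 12.1 mg/L vs MTC 7 mg/L: exceeds toxic threshold.

12.1 mg/L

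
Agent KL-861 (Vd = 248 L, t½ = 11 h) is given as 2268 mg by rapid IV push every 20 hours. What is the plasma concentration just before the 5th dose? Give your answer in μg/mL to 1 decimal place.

f = (1/2)^(τ/t½) = (1/2)^(20/11) ≈ 0.2836.
C₀ = D/Vd = 2268/248 ≈ 9.145 μg/mL.
Before the 5th dose, 4 doses have been given. Superposition: Cmin = C₀·(f + f² + … + f^4).
≈ 9.145 × (0.2836 + 0.0804 + 0.0228 + 0.0065) ≈ 9.145 × 0.3933 ≈ 3.597 μg/mL.

3.6 μg/mL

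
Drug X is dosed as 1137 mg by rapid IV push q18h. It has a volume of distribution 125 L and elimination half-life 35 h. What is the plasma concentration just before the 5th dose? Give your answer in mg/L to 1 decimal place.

16.1 mg/L

f = (1/2)^(τ/t½) = (1/2)^(18/35) ≈ 0.7001.
C₀ = D/Vd = 1137/125 ≈ 9.096 mg/L.
Before the 5th dose, 4 doses have been given. Superposition: Cmin = C₀·(f + f² + … + f^4).
≈ 9.096 × (0.7001 + 0.4901 + 0.3431 + 0.2402) ≈ 9.096 × 1.7735 ≈ 16.132 mg/L.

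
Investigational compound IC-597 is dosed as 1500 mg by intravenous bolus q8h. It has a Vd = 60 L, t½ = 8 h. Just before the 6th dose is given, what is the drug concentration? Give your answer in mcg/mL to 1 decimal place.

f = (1/2)^(τ/t½) = (1/2)^(8/8) ≈ 0.5000.
C₀ = D/Vd = 1500/60 ≈ 25.000 mcg/mL.
Before the 6th dose, 5 doses have been given. Superposition: Cmin = C₀·(f + f² + … + f^5).
≈ 25.000 × (0.5000 + 0.2500 + 0.1250 + 0.0625 + 0.0313) ≈ 25.000 × 0.9688 ≈ 24.220 mcg/mL.

24.2 mcg/mL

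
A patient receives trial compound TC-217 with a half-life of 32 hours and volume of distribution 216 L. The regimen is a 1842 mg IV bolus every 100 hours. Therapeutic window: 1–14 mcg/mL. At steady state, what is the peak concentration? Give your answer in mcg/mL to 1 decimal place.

τ/t½ = 100/32 ≈ 3.125, so fraction remaining f = (1/2)^(100/32) ≈ 0.1146.
At steady state, accumulation factor R = 1/(1 − e^(−kτ)) ≈ 1.1294.
Each bolus raises the concentration by D/Vd = 1842/216 ≈ 8.528 mcg/mL.
Cmax,ss = C₀/(1 − f) ≈ 8.528/0.8854 ≈ 9.632 mcg/mL.
Peak 9.6 mcg/mL vs MTC 14 mcg/mL: below toxic threshold.

9.6 mcg/mL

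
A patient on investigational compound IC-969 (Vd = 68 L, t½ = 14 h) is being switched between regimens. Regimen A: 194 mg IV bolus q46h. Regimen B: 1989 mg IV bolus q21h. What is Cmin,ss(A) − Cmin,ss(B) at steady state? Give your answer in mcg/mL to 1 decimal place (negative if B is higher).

-15.7 mcg/mL

Regimen A: f = (1/2)^(46/14) ≈ 0.1025; Cmin,ss = (194/68)·f/(1−f) ≈ 0.326 mcg/mL.
Regimen B: f = (1/2)^(21/14) ≈ 0.3536; Cmin,ss = (1989/68)·f/(1−f) ≈ 16.001 mcg/mL.
Difference ≈ 0.326 − 16.001 ≈ -15.675 mcg/mL.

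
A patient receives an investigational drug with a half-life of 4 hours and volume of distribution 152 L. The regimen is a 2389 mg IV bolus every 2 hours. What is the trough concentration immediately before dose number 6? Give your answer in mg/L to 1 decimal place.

f = (1/2)^(τ/t½) = (1/2)^(2/4) ≈ 0.7071.
C₀ = D/Vd = 2389/152 ≈ 15.717 mg/L.
Before the 6th dose, 5 doses have been given. Superposition: Cmin = C₀·(f + f² + … + f^5).
≈ 15.717 × (0.7071 + 0.5000 + 0.3535 + 0.2500 + 0.1768) ≈ 15.717 × 1.9874 ≈ 31.236 mg/L.

31.2 mg/L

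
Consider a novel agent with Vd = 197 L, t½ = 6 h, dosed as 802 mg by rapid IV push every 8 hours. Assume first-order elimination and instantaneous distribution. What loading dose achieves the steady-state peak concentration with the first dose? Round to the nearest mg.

1330 mg

f = (1/2)^(8/6) ≈ 0.396850; accumulation ratio R = 1/(1−f) ≈ 1.65796.
Loading dose to hit Cmax,ss on first dose: D_load = D_maint·R ≈ 802 × 1.65796 ≈ 1329.68 mg.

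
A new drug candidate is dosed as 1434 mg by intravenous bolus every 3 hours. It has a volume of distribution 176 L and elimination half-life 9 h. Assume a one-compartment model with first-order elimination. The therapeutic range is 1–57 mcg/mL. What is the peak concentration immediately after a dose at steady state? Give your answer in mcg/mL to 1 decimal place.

τ/t½ = 3/9 ≈ 0.33333, so fraction remaining f = (1/2)^(3/9) ≈ 0.7937.
Accumulation ratio R = 1/(1 − f) ≈ 1/0.2063 ≈ 4.8473.
Single-dose peak C₀ = D/Vd = 1434/176 ≈ 8.148 mcg/mL.
Steady-state peak Cmax,ss = C₀·R ≈ 8.148 × 4.8473 ≈ 39.496 mcg/mL.
Peak 39.5 mcg/mL vs MTC 57 mcg/mL: below toxic threshold.

39.5 mcg/mL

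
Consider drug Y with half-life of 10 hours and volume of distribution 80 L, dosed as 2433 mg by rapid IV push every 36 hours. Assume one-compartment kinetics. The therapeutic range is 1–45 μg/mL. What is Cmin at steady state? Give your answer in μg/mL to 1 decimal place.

Over one 36-h interval, 36/10 ≈ 3.6 half-lives elapse, leaving f ≈ 0.0825 of each dose.
Accumulation ratio R = 1/(1 − f) ≈ 1/0.9175 ≈ 1.0899.
Single-dose peak C₀ = D/Vd = 2433/80 ≈ 30.413 μg/mL.
Cmax,ss = C₀/(1 − f) ≈ 30.413/0.9175 ≈ 33.148 μg/mL.
One interval later, Cmin,ss = Cmax,ss·e^(−kτ) ≈ 33.148 × 0.0825 ≈ 2.735 μg/mL.
Trough 2.7 μg/mL vs MEC 1 μg/mL: adequate.

2.7 μg/mL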